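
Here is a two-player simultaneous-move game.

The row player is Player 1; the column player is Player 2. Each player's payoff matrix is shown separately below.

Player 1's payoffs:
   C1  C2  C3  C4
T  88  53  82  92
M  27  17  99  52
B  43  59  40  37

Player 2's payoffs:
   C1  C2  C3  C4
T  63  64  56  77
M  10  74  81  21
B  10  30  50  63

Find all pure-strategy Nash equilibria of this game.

(T, C1): Player 2 can switch to C2 (63 → 64). Not NE.
(T, C2): Player 1 can switch to B (53 → 59). Not NE.
(T, C3): Player 1 can switch to M (82 → 99). Not NE.
(T, C4): Player 1 gets 92, best alternative 52; Player 2 gets 77, best alternative 64. No profitable deviation — NE.
(M, C1): Player 1 can switch to T (27 → 88). Not NE.
(M, C2): Player 1 can switch to T (17 → 53). Not NE.
(M, C3): Player 1 gets 99, best alternative 82; Player 2 gets 81, best alternative 74. No profitable deviation — NE.
(M, C4): Player 1 can switch to T (52 → 92). Not NE.
(B, C1): Player 1 can switch to T (43 → 88). Not NE.
(B, C2): Player 2 can switch to C3 (30 → 50). Not NE.
(The remaining 2 profiles each have a profitable deviation by the same check.)

The pure Nash equilibria are (T, C4), (M, C3).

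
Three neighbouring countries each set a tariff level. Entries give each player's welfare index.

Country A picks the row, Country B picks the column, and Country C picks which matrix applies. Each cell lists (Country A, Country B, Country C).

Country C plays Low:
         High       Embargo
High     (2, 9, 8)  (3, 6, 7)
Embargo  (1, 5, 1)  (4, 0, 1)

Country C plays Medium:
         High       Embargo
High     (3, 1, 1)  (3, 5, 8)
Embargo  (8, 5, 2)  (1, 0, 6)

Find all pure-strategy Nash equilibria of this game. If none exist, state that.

Country A against (High, Low): payoffs 2, 1 → best response High.
Country A against (High, Medium): payoffs 3, 8 → best response Embargo.
Country A against (Embargo, Low): payoffs 3, 4 → best response Embargo.
Country A against (Embargo, Medium): payoffs 3, 1 → best response High.
Country B against (High, Low): payoffs 9, 6 → best response High.
Country B against (High, Medium): payoffs 1, 5 → best response Embargo.
Country B against (Embargo, Low): payoffs 5, 0 → best response High.
Country B against (Embargo, Medium): payoffs 5, 0 → best response High.
Country C against (High, High): payoffs 8, 1 → best response Low.
Country C against (High, Embargo): payoffs 7, 8 → best response Medium.
Country C against (Embargo, High): payoffs 1, 2 → best response Medium.
Country C against (Embargo, Embargo): payoffs 1, 6 → best response Medium.
Mutual best responses: (High, High, Low); (High, Embargo, Medium); (Embargo, High, Medium).

Pure-strategy Nash equilibria: (High, High, Low); (High, Embargo, Medium); (Embargo, High, Medium)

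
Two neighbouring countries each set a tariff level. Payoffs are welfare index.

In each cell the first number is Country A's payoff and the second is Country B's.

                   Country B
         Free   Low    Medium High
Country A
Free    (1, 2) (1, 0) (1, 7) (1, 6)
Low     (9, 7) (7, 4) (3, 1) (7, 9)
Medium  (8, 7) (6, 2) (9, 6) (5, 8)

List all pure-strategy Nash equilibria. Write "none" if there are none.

Mark each player's best response to every combination of opponents' strategies; a profile where every player is best-responding is a pure Nash equilibrium.
Country A against Free: payoffs 1, 9, 8 → best response Low.
Country A against Low: payoffs 1, 7, 6 → best response Low.
Country A against Medium: payoffs 1, 3, 9 → best response Medium.
Country A against High: payoffs 1, 7, 5 → best response Low.
Country B against Free: payoffs 2, 0, 7, 6 → best response Medium.
Country B against Low: payoffs 7, 4, 1, 9 → best response High.
Country B against Medium: payoffs 7, 2, 6, 8 → best response High.
Mutual best responses: (Low, High).

Pure NE: (Low, High)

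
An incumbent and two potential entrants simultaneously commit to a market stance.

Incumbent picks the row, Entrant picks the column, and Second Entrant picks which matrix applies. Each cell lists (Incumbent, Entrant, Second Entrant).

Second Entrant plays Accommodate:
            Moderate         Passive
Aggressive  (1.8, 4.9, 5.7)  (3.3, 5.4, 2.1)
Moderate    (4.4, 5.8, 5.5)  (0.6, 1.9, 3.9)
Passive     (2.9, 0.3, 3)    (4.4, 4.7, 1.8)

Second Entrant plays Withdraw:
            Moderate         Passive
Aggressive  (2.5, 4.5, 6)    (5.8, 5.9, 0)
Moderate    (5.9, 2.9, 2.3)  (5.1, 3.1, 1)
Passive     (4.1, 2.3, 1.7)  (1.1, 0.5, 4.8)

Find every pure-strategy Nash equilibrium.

The unique pure-strategy Nash equilibrium is (Moderate, Moderate, Accommodate).

Incumbent against (Moderate, Accommodate): payoffs 1.8, 4.4, 2.9 → best response Moderate.
Incumbent against (Moderate, Withdraw): payoffs 2.5, 5.9, 4.1 → best response Moderate.
Incumbent against (Passive, Accommodate): payoffs 3.3, 0.6, 4.4 → best response Passive.
Incumbent against (Passive, Withdraw): payoffs 5.8, 5.1, 1.1 → best response Aggressive.
Entrant against (Aggressive, Accommodate): payoffs 4.9, 5.4 → best response Passive.
Entrant against (Aggressive, Withdraw): payoffs 4.5, 5.9 → best response Passive.
Entrant against (Moderate, Accommodate): payoffs 5.8, 1.9 → best response Moderate.
Entrant against (Moderate, Withdraw): payoffs 2.9, 3.1 → best response Passive.
Entrant against (Passive, Accommodate): payoffs 0.3, 4.7 → best response Passive.
Entrant against (Passive, Withdraw): payoffs 2.3, 0.5 → best response Moderate.
Second Entrant against (Aggressive, Moderate): payoffs 5.7, 6 → best response Withdraw.
Second Entrant against (Aggressive, Passive): payoffs 2.1, 0 → best response Accommodate.
Second Entrant against (Moderate, Moderate): payoffs 5.5, 2.3 → best response Accommodate.
Second Entrant against (Moderate, Passive): payoffs 3.9, 1 → best response Accommodate.
Second Entrant against (Passive, Moderate): payoffs 3, 1.7 → best response Accommodate.
Second Entrant against (Passive, Passive): payoffs 1.8, 4.8 → best response Withdraw.
Mutual best responses: (Moderate, Moderate, Accommodate).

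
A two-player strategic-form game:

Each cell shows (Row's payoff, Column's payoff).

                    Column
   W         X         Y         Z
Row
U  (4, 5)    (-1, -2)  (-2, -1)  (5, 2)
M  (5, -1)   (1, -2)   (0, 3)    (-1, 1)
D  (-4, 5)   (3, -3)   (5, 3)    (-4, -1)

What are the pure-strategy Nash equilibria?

For each player, find the best response to each opponent profile; mutual best responses are the pure NE.
Row against W: payoffs 4, 5, -4 → best response M.
Row against X: payoffs -1, 1, 3 → best response D.
Row against Y: payoffs -2, 0, 5 → best response D.
Row against Z: payoffs 5, -1, -4 → best response U.
Column against U: payoffs 5, -2, -1, 2 → best response W.
Column against M: payoffs -1, -2, 3, 1 → best response Y.
Column against D: payoffs 5, -3, 3, -1 → best response W.
No profile is a mutual best response for all players.

No pure-strategy Nash equilibrium.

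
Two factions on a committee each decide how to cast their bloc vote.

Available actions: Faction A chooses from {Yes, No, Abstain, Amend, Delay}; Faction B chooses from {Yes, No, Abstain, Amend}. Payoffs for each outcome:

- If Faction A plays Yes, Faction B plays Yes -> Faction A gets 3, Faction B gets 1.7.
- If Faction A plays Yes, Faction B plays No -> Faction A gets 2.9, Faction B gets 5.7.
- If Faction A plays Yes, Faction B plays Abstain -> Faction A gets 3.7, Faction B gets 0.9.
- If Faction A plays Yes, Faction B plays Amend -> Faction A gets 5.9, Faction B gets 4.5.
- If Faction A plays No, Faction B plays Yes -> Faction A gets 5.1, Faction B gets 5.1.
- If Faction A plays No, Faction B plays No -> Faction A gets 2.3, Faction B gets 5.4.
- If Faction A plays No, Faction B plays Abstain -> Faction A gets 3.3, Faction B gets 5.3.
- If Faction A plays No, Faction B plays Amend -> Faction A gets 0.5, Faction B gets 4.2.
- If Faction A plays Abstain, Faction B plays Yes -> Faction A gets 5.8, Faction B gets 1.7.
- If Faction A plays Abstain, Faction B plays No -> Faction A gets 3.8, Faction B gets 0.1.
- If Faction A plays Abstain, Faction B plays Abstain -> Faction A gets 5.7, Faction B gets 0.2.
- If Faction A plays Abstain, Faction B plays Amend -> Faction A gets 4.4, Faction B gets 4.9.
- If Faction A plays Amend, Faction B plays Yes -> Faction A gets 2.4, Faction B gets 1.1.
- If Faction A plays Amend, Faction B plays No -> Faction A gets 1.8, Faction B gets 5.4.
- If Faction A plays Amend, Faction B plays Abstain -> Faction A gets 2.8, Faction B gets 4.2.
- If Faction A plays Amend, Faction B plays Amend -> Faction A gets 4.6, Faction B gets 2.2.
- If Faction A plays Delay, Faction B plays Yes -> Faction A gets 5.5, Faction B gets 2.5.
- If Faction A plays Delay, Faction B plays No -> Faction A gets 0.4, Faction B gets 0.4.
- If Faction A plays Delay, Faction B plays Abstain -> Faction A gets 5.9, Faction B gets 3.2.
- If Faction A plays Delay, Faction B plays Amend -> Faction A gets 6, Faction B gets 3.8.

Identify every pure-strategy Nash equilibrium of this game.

For each player, find the best response to each opponent profile; mutual best responses are the pure NE.
Faction A against Yes: payoffs 3, 5.1, 5.8, 2.4, 5.5 → best response Abstain.
Faction A against No: payoffs 2.9, 2.3, 3.8, 1.8, 0.4 → best response Abstain.
Faction A against Abstain: payoffs 3.7, 3.3, 5.7, 2.8, 5.9 → best response Delay.
Faction A against Amend: payoffs 5.9, 0.5, 4.4, 4.6, 6 → best response Delay.
Faction B against Yes: payoffs 1.7, 5.7, 0.9, 4.5 → best response No.
Faction B against No: payoffs 5.1, 5.4, 5.3, 4.2 → best response No.
Faction B against Abstain: payoffs 1.7, 0.1, 0.2, 4.9 → best response Amend.
Faction B against Amend: payoffs 1.1, 5.4, 4.2, 2.2 → best response No.
Faction B against Delay: payoffs 2.5, 0.4, 3.2, 3.8 → best response Amend.
Mutual best responses: (Delay, Amend).

Pure NE: (Delay, Amend)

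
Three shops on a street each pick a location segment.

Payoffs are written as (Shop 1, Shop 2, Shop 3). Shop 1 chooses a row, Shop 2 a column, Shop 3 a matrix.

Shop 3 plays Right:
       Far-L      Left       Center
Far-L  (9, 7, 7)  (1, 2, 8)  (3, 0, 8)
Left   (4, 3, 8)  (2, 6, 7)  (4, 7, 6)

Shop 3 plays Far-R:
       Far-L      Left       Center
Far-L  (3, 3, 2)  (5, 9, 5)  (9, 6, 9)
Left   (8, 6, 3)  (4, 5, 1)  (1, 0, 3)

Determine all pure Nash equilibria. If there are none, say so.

Pure-strategy Nash equilibria: (Far-L, Far-L, Right), (Left, Center, Right)

(Far-L, Far-L, Right): Shop 1 gets 9, best alternative 4; Shop 2 gets 7, best alternative 2; Shop 3 gets 7, best alternative 2. No profitable deviation — NE.
(Far-L, Far-L, Far-R): Shop 1 can switch to Left (3 → 8). Not NE.
(Far-L, Left, Right): Shop 1 can switch to Left (1 → 2). Not NE.
(Far-L, Left, Far-R): Shop 3 can switch to Right (5 → 8). Not NE.
(Far-L, Center, Right): Shop 1 can switch to Left (3 → 4). Not NE.
(Far-L, Center, Far-R): Shop 2 can switch to Left (6 → 9). Not NE.
(Left, Far-L, Right): Shop 1 can switch to Far-L (4 → 9). Not NE.
(Left, Far-L, Far-R): Shop 3 can switch to Right (3 → 8). Not NE.
(Left, Left, Right): Shop 2 can switch to Center (6 → 7). Not NE.
(Left, Left, Far-R): Shop 1 can switch to Far-L (4 → 5). Not NE.
(Left, Center, Right): Shop 1 gets 4, best alternative 3; Shop 2 gets 7, best alternative 6; Shop 3 gets 6, best alternative 3. No profitable deviation — NE.
(Left, Center, Far-R): Shop 1 can switch to Far-L (1 → 9). Not NE.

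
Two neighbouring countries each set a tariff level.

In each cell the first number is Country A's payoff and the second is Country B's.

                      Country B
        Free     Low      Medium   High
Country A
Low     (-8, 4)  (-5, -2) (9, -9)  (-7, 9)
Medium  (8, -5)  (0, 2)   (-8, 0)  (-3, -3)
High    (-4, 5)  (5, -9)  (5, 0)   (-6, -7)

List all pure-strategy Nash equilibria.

This game has no pure Nash equilibrium.

(Low, Free): Country A can switch to Medium (-8 → 8). Not NE.
(Low, Low): Country A can switch to Medium (-5 → 0). Not NE.
(Low, Medium): Country B can switch to Free (-9 → 4). Not NE.
(Low, High): Country A can switch to Medium (-7 → -3). Not NE.
(Medium, Free): Country B can switch to Low (-5 → 2). Not NE.
(Medium, Low): Country A can switch to High (0 → 5). Not NE.
(Medium, Medium): Country A can switch to Low (-8 → 9). Not NE.
(Medium, High): Country B can switch to Low (-3 → 2). Not NE.
(The remaining 4 profiles each have a profitable deviation by the same check.)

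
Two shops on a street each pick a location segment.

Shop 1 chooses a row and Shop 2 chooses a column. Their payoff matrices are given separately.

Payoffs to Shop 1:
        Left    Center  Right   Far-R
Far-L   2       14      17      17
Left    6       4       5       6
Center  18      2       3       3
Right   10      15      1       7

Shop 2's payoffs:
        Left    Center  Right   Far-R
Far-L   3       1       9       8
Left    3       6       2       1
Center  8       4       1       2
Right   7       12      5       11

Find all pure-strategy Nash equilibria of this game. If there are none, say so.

(Far-L, Right) and (Center, Left) and (Right, Center)

(Far-L, Left): Shop 1 can switch to Left (2 → 6). Not NE.
(Far-L, Center): Shop 1 can switch to Right (14 → 15). Not NE.
(Far-L, Right): Shop 1 gets 17, best alternative 5; Shop 2 gets 9, best alternative 8. No profitable deviation — NE.
(Far-L, Far-R): Shop 2 can switch to Right (8 → 9). Not NE.
(Left, Left): Shop 1 can switch to Center (6 → 18). Not NE.
(Left, Center): Shop 1 can switch to Far-L (4 → 14). Not NE.
(Left, Right): Shop 1 can switch to Far-L (5 → 17). Not NE.
(Left, Far-R): Shop 1 can switch to Far-L (6 → 17). Not NE.
(Center, Left): Shop 1 gets 18, best alternative 10; Shop 2 gets 8, best alternative 4. No profitable deviation — NE.
(Center, Center): Shop 1 can switch to Far-L (2 → 14). Not NE.
(Center, Right): Shop 1 can switch to Far-L (3 → 17). Not NE.
(Center, Far-R): Shop 1 can switch to Far-L (3 → 17). Not NE.
(Right, Center): Shop 1 gets 15, best alternative 14; Shop 2 gets 12, best alternative 11. No profitable deviation — NE.
(The remaining 3 profiles each have a profitable deviation by the same check.)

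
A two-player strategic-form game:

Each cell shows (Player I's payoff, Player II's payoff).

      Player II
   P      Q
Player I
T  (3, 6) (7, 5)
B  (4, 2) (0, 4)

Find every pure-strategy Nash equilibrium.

No pure-strategy Nash equilibrium.

For each player, find the best response to each opponent profile; mutual best responses are the pure NE.
Player I against P: payoffs 3, 4 → best response B.
Player I against Q: payoffs 7, 0 → best response T.
Player II against T: payoffs 6, 5 → best response P.
Player II against B: payoffs 2, 4 → best response Q.
No profile is a mutual best response for all players.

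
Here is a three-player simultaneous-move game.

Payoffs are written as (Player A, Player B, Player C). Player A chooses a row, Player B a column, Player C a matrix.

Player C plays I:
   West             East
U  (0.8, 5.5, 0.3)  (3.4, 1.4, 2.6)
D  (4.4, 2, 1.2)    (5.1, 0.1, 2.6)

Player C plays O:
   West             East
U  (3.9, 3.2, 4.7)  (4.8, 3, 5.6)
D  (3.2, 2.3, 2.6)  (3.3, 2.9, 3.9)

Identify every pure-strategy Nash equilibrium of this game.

Player A against (West, I): payoffs 0.8, 4.4 → best response D.
Player A against (West, O): payoffs 3.9, 3.2 → best response U.
Player A against (East, I): payoffs 3.4, 5.1 → best response D.
Player A against (East, O): payoffs 4.8, 3.3 → best response U.
Player B against (U, I): payoffs 5.5, 1.4 → best response West.
Player B against (U, O): payoffs 3.2, 3 → best response West.
Player B against (D, I): payoffs 2, 0.1 → best response West.
Player B against (D, O): payoffs 2.3, 2.9 → best response East.
Player C against (U, West): payoffs 0.3, 4.7 → best response O.
Player C against (U, East): payoffs 2.6, 5.6 → best response O.
Player C against (D, West): payoffs 1.2, 2.6 → best response O.
Player C against (D, East): payoffs 2.6, 3.9 → best response O.
Mutual best responses: (U, West, O).

The unique pure-strategy Nash equilibrium is (U, West, O).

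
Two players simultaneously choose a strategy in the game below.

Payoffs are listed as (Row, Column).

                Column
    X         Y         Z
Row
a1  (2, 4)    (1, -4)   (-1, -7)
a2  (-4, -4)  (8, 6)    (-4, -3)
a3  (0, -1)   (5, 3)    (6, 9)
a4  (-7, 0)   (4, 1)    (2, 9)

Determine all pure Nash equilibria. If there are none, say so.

Pure-strategy Nash equilibria: (a1, X); (a2, Y); (a3, Z)

Row against X: payoffs 2, -4, 0, -7 → best response a1.
Row against Y: payoffs 1, 8, 5, 4 → best response a2.
Row against Z: payoffs -1, -4, 6, 2 → best response a3.
Column against a1: payoffs 4, -4, -7 → best response X.
Column against a2: payoffs -4, 6, -3 → best response Y.
Column against a3: payoffs -1, 3, 9 → best response Z.
Column against a4: payoffs 0, 1, 9 → best response Z.
Mutual best responses: (a1, X); (a2, Y); (a3, Z).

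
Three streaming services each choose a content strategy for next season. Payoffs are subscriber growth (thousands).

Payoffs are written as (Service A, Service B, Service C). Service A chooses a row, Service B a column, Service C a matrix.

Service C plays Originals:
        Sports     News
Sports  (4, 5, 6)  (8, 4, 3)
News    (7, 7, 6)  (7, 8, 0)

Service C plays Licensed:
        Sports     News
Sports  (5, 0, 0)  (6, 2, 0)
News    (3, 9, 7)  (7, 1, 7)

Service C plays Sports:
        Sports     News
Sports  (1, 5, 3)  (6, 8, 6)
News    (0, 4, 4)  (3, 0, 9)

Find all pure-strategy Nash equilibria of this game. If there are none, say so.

The unique pure-strategy Nash equilibrium is (Sports, News, Sports).

(Sports, Sports, Originals): Service A can switch to News (4 → 7). Not NE.
(Sports, Sports, Licensed): Service B can switch to News (0 → 2). Not NE.
(Sports, Sports, Sports): Service B can switch to News (5 → 8). Not NE.
(Sports, News, Originals): Service B can switch to Sports (4 → 5). Not NE.
(Sports, News, Licensed): Service A can switch to News (6 → 7). Not NE.
(Sports, News, Sports): Service A gets 6, best alternative 3; Service B gets 8, best alternative 5; Service C gets 6, best alternative 3. No profitable deviation — NE.
(News, Sports, Originals): Service B can switch to News (7 → 8). Not NE.
(News, Sports, Licensed): Service A can switch to Sports (3 → 5). Not NE.
(News, Sports, Sports): Service A can switch to Sports (0 → 1). Not NE.
(The remaining 3 profiles each have a profitable deviation by the same check.)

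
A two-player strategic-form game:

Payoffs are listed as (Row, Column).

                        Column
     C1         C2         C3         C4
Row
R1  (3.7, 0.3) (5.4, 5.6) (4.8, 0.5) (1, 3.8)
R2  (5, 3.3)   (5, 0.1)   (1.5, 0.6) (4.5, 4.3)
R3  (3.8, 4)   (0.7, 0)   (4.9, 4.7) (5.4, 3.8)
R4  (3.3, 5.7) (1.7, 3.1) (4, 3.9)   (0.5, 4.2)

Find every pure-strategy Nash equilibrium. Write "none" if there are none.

Row against C1: payoffs 3.7, 5, 3.8, 3.3 → best response R2.
Row against C2: payoffs 5.4, 5, 0.7, 1.7 → best response R1.
Row against C3: payoffs 4.8, 1.5, 4.9, 4 → best response R3.
Row against C4: payoffs 1, 4.5, 5.4, 0.5 → best response R3.
Column against R1: payoffs 0.3, 5.6, 0.5, 3.8 → best response C2.
Column against R2: payoffs 3.3, 0.1, 0.6, 4.3 → best response C4.
Column against R3: payoffs 4, 0, 4.7, 3.8 → best response C3.
Column against R4: payoffs 5.7, 3.1, 3.9, 4.2 → best response C1.
Mutual best responses: (R1, C2); (R3, C3).

The pure Nash equilibria are (R1, C2); (R3, C3).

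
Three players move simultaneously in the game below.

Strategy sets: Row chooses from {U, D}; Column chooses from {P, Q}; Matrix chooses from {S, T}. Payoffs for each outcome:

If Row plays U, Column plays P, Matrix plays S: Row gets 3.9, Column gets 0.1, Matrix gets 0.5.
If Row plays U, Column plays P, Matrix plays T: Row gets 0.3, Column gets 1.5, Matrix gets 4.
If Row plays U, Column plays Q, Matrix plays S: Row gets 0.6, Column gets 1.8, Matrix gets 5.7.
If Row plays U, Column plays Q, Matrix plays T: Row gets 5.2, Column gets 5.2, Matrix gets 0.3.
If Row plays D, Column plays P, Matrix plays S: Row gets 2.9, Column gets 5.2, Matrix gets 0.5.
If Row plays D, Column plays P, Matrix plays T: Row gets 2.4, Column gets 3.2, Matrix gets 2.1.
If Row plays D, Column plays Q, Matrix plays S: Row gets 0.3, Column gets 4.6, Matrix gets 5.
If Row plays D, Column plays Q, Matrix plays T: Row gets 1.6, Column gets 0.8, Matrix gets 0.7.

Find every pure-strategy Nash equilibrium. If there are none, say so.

(U, P, S): Column can switch to Q (0.1 → 1.8). Not NE.
(U, P, T): Row can switch to D (0.3 → 2.4). Not NE.
(U, Q, S): Row gets 0.6, best alternative 0.3; Column gets 1.8, best alternative 0.1; Matrix gets 5.7, best alternative 0.3. No profitable deviation — NE.
(U, Q, T): Matrix can switch to S (0.3 → 5.7). Not NE.
(D, P, S): Row can switch to U (2.9 → 3.9). Not NE.
(D, P, T): Row gets 2.4, best alternative 0.3; Column gets 3.2, best alternative 0.8; Matrix gets 2.1, best alternative 0.5. No profitable deviation — NE.
(D, Q, S): Row can switch to U (0.3 → 0.6). Not NE.
(D, Q, T): Row can switch to U (1.6 → 5.2). Not NE.

Pure-strategy Nash equilibria: (U, Q, S) and (D, P, T)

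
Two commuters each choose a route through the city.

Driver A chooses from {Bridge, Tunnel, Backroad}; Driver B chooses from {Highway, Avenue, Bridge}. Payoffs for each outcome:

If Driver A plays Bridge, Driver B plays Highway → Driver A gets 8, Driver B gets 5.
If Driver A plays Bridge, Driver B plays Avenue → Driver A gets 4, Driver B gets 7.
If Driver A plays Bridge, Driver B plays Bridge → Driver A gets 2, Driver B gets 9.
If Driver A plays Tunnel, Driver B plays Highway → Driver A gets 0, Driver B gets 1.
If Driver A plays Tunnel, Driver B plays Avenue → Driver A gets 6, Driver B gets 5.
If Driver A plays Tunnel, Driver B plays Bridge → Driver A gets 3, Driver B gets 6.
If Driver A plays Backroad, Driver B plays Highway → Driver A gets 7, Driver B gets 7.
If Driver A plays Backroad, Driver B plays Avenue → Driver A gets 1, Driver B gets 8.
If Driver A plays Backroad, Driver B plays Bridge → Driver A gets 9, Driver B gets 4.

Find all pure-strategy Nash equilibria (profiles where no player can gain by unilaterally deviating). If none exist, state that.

No pure-strategy Nash equilibrium.

Driver A against Highway: payoffs 8, 0, 7 → best response Bridge.
Driver A against Avenue: payoffs 4, 6, 1 → best response Tunnel.
Driver A against Bridge: payoffs 2, 3, 9 → best response Backroad.
Driver B against Bridge: payoffs 5, 7, 9 → best response Bridge.
Driver B against Tunnel: payoffs 1, 5, 6 → best response Bridge.
Driver B against Backroad: payoffs 7, 8, 4 → best response Avenue.
No profile is a mutual best response for all players.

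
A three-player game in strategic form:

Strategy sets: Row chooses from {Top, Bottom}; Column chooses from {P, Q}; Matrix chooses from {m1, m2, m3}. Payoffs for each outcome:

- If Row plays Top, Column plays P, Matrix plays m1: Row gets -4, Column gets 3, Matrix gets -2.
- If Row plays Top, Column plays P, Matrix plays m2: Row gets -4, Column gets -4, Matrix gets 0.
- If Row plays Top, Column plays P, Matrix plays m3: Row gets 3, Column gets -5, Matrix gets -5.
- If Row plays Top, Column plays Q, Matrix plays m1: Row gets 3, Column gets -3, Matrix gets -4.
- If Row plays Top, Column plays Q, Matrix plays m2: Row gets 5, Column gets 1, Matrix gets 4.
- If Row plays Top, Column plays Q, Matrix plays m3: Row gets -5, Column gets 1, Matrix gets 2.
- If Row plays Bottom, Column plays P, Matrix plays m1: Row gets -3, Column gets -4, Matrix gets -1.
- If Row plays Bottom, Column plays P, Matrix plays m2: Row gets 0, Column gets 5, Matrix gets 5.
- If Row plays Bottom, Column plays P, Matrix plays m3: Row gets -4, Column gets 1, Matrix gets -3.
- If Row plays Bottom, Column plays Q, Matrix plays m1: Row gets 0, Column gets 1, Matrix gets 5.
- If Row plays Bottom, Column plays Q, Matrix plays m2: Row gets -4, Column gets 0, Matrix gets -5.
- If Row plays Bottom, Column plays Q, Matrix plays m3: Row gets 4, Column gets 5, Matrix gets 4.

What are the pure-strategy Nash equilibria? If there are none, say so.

Row against (P, m1): payoffs -4, -3 → best response Bottom.
Row against (P, m2): payoffs -4, 0 → best response Bottom.
Row against (P, m3): payoffs 3, -4 → best response Top.
Row against (Q, m1): payoffs 3, 0 → best response Top.
Row against (Q, m2): payoffs 5, -4 → best response Top.
Row against (Q, m3): payoffs -5, 4 → best response Bottom.
Column against (Top, m1): payoffs 3, -3 → best response P.
Column against (Top, m2): payoffs -4, 1 → best response Q.
Column against (Top, m3): payoffs -5, 1 → best response Q.
Column against (Bottom, m1): payoffs -4, 1 → best response Q.
Column against (Bottom, m2): payoffs 5, 0 → best response P.
Column against (Bottom, m3): payoffs 1, 5 → best response Q.
Matrix against (Top, P): payoffs -2, 0, -5 → best response m2.
Matrix against (Top, Q): payoffs -4, 4, 2 → best response m2.
Matrix against (Bottom, P): payoffs -1, 5, -3 → best response m2.
Matrix against (Bottom, Q): payoffs 5, -5, 4 → best response m1.
Mutual best responses: (Top, Q, m2); (Bottom, P, m2).

(Top, Q, m2) and (Bottom, P, m2)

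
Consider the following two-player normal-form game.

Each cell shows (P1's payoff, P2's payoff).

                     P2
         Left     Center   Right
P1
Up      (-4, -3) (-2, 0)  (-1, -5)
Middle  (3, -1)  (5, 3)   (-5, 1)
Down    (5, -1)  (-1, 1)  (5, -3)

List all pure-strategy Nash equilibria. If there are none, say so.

(Up, Left): P1 can switch to Middle (-4 → 3). Not NE.
(Up, Center): P1 can switch to Middle (-2 → 5). Not NE.
(Up, Right): P1 can switch to Down (-1 → 5). Not NE.
(Middle, Left): P1 can switch to Down (3 → 5). Not NE.
(Middle, Center): P1 gets 5, best alternative -1; P2 gets 3, best alternative 1. No profitable deviation — NE.
(Middle, Right): P1 can switch to Up (-5 → -1). Not NE.
(Down, Left): P2 can switch to Center (-1 → 1). Not NE.
(The remaining 2 profiles each have a profitable deviation by the same check.)

Pure NE: (Middle, Center)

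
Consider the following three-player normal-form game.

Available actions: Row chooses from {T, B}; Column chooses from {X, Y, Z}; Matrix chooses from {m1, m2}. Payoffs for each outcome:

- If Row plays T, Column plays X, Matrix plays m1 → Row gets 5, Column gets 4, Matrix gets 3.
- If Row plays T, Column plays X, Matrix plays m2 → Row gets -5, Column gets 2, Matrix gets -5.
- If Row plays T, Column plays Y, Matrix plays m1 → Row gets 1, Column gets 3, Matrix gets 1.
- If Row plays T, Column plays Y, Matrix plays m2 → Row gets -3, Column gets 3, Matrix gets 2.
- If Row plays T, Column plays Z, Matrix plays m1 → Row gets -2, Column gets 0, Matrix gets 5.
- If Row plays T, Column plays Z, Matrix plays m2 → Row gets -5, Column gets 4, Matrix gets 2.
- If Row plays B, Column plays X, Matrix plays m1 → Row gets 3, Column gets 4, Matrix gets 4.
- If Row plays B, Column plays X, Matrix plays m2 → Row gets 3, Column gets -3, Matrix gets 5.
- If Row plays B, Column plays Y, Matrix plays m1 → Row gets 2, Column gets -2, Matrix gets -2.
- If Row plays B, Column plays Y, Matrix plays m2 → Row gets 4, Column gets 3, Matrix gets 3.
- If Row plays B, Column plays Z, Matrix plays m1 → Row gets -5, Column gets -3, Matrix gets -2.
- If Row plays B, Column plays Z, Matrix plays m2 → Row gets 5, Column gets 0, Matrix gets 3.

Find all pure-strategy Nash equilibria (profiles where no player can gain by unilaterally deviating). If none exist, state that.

(T, X, m1) and (B, Y, m2)

Row against (X, m1): payoffs 5, 3 → best response T.
Row against (X, m2): payoffs -5, 3 → best response B.
Row against (Y, m1): payoffs 1, 2 → best response B.
Row against (Y, m2): payoffs -3, 4 → best response B.
Row against (Z, m1): payoffs -2, -5 → best response T.
Row against (Z, m2): payoffs -5, 5 → best response B.
Column against (T, m1): payoffs 4, 3, 0 → best response X.
Column against (T, m2): payoffs 2, 3, 4 → best response Z.
Column against (B, m1): payoffs 4, -2, -3 → best response X.
Column against (B, m2): payoffs -3, 3, 0 → best response Y.
Matrix against (T, X): payoffs 3, -5 → best response m1.
Matrix against (T, Y): payoffs 1, 2 → best response m2.
Matrix against (T, Z): payoffs 5, 2 → best response m1.
Matrix against (B, X): payoffs 4, 5 → best response m2.
Matrix against (B, Y): payoffs -2, 3 → best response m2.
Matrix against (B, Z): payoffs -2, 3 → best response m2.
Mutual best responses: (T, X, m1); (B, Y, m2).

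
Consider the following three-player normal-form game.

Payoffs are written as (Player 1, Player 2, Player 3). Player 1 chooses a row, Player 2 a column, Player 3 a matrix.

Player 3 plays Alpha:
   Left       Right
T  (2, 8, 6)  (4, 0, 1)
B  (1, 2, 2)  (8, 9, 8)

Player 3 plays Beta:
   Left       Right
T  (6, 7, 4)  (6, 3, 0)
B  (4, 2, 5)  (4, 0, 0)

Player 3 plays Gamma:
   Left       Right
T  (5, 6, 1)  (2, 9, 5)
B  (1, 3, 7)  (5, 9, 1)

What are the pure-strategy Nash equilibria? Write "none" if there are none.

For each player, find the best response to each opponent profile; mutual best responses are the pure NE.
Player 1 against (Left, Alpha): payoffs 2, 1 → best response T.
Player 1 against (Left, Beta): payoffs 6, 4 → best response T.
Player 1 against (Left, Gamma): payoffs 5, 1 → best response T.
Player 1 against (Right, Alpha): payoffs 4, 8 → best response B.
Player 1 against (Right, Beta): payoffs 6, 4 → best response T.
Player 1 against (Right, Gamma): payoffs 2, 5 → best response B.
Player 2 against (T, Alpha): payoffs 8, 0 → best response Left.
Player 2 against (T, Beta): payoffs 7, 3 → best response Left.
Player 2 against (T, Gamma): payoffs 6, 9 → best response Right.
Player 2 against (B, Alpha): payoffs 2, 9 → best response Right.
Player 2 against (B, Beta): payoffs 2, 0 → best response Left.
Player 2 against (B, Gamma): payoffs 3, 9 → best response Right.
Player 3 against (T, Left): payoffs 6, 4, 1 → best response Alpha.
Player 3 against (T, Right): payoffs 1, 0, 5 → best response Gamma.
Player 3 against (B, Left): payoffs 2, 5, 7 → best response Gamma.
Player 3 against (B, Right): payoffs 8, 0, 1 → best response Alpha.
Mutual best responses: (T, Left, Alpha); (B, Right, Alpha).

Pure-strategy Nash equilibria: (T, Left, Alpha); (B, Right, Alpha)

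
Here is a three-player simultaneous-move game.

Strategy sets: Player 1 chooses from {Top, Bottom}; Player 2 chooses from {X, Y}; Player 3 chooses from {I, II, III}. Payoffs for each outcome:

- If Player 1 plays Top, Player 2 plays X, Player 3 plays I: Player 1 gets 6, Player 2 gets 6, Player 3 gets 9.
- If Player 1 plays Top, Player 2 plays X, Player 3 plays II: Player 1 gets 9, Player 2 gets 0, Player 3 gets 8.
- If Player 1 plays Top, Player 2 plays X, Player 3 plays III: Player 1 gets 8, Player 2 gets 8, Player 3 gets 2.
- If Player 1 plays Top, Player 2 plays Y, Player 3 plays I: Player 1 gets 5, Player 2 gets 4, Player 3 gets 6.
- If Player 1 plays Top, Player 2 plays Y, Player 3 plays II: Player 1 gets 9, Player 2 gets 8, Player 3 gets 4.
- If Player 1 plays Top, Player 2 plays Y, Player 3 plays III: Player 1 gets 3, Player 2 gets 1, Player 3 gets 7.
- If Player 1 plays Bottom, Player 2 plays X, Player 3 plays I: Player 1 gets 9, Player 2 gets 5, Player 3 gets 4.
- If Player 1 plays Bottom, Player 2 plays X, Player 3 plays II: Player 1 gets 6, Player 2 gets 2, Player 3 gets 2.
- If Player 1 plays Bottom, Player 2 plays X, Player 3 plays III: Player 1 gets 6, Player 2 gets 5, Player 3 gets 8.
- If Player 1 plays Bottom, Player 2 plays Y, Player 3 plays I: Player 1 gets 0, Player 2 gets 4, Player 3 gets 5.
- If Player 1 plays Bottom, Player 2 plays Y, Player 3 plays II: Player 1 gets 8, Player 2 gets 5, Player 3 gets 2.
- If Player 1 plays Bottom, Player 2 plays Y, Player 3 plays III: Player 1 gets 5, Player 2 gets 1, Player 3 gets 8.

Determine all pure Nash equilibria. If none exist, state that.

No pure-strategy Nash equilibrium.

Player 1 against (X, I): payoffs 6, 9 → best response Bottom.
Player 1 against (X, II): payoffs 9, 6 → best response Top.
Player 1 against (X, III): payoffs 8, 6 → best response Top.
Player 1 against (Y, I): payoffs 5, 0 → best response Top.
Player 1 against (Y, II): payoffs 9, 8 → best response Top.
Player 1 against (Y, III): payoffs 3, 5 → best response Bottom.
Player 2 against (Top, I): payoffs 6, 4 → best response X.
Player 2 against (Top, II): payoffs 0, 8 → best response Y.
Player 2 against (Top, III): payoffs 8, 1 → best response X.
Player 2 against (Bottom, I): payoffs 5, 4 → best response X.
Player 2 against (Bottom, II): payoffs 2, 5 → best response Y.
Player 2 against (Bottom, III): payoffs 5, 1 → best response X.
Player 3 against (Top, X): payoffs 9, 8, 2 → best response I.
Player 3 against (Top, Y): payoffs 6, 4, 7 → best response III.
Player 3 against (Bottom, X): payoffs 4, 2, 8 → best response III.
Player 3 against (Bottom, Y): payoffs 5, 2, 8 → best response III.
No profile is a mutual best response for all players.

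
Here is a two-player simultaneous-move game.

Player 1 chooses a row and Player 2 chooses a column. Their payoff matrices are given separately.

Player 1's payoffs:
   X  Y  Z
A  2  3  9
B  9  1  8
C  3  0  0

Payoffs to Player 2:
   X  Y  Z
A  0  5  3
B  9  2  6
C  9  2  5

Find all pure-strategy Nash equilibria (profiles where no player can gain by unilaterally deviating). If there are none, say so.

Player 1 against X: payoffs 2, 9, 3 → best response B.
Player 1 against Y: payoffs 3, 1, 0 → best response A.
Player 1 against Z: payoffs 9, 8, 0 → best response A.
Player 2 against A: payoffs 0, 5, 3 → best response Y.
Player 2 against B: payoffs 9, 2, 6 → best response X.
Player 2 against C: payoffs 9, 2, 5 → best response X.
Mutual best responses: (A, Y); (B, X).

The pure Nash equilibria are (A, Y), (B, X).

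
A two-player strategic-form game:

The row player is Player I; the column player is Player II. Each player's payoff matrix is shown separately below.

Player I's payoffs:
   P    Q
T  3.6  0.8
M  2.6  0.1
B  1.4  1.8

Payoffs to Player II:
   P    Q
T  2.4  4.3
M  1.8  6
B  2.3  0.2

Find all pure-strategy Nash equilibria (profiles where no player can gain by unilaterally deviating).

(T, P): Player II can switch to Q (2.4 → 4.3). Not NE.
(T, Q): Player I can switch to B (0.8 → 1.8). Not NE.
(M, P): Player I can switch to T (2.6 → 3.6). Not NE.
(M, Q): Player I can switch to T (0.1 → 0.8). Not NE.
(B, P): Player I can switch to T (1.4 → 3.6). Not NE.
(B, Q): Player II can switch to P (0.2 → 2.3). Not NE.

This game has no pure Nash equilibrium.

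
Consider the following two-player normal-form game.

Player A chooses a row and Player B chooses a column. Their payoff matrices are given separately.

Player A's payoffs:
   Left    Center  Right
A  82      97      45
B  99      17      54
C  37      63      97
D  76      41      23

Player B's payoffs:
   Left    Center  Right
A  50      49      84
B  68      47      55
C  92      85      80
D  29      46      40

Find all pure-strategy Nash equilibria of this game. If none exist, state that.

(A, Left): Player A can switch to B (82 → 99). Not NE.
(A, Center): Player B can switch to Left (49 → 50). Not NE.
(A, Right): Player A can switch to B (45 → 54). Not NE.
(B, Left): Player A gets 99, best alternative 82; Player B gets 68, best alternative 55. No profitable deviation — NE.
(B, Center): Player A can switch to A (17 → 97). Not NE.
(B, Right): Player A can switch to C (54 → 97). Not NE.
(C, Left): Player A can switch to A (37 → 82). Not NE.
(C, Center): Player A can switch to A (63 → 97). Not NE.
(C, Right): Player B can switch to Left (80 → 92). Not NE.
(The remaining 3 profiles each have a profitable deviation by the same check.)

The unique pure-strategy Nash equilibrium is (B, Left).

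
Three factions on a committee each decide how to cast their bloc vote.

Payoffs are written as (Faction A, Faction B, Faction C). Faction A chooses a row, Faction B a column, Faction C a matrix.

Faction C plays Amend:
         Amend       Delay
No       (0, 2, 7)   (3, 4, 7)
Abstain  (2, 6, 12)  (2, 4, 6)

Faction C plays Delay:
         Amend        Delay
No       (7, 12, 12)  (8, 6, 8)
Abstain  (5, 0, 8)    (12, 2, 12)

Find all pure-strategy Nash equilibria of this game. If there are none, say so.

Pure-strategy Nash equilibria: (No, Amend, Delay); (Abstain, Amend, Amend); (Abstain, Delay, Delay)

For each strategy profile, look for a profitable unilateral deviation.
(No, Amend, Amend): Faction A can switch to Abstain (0 → 2). Not NE.
(No, Amend, Delay): Faction A gets 7, best alternative 5; Faction B gets 12, best alternative 6; Faction C gets 12, best alternative 7. No profitable deviation — NE.
(No, Delay, Amend): Faction C can switch to Delay (7 → 8). Not NE.
(No, Delay, Delay): Faction A can switch to Abstain (8 → 12). Not NE.
(Abstain, Amend, Amend): Faction A gets 2, best alternative 0; Faction B gets 6, best alternative 4; Faction C gets 12, best alternative 8. No profitable deviation — NE.
(Abstain, Amend, Delay): Faction A can switch to No (5 → 7). Not NE.
(Abstain, Delay, Amend): Faction A can switch to No (2 → 3). Not NE.
(Abstain, Delay, Delay): Faction A gets 12, best alternative 8; Faction B gets 2, best alternative 0; Faction C gets 12, best alternative 6. No profitable deviation — NE.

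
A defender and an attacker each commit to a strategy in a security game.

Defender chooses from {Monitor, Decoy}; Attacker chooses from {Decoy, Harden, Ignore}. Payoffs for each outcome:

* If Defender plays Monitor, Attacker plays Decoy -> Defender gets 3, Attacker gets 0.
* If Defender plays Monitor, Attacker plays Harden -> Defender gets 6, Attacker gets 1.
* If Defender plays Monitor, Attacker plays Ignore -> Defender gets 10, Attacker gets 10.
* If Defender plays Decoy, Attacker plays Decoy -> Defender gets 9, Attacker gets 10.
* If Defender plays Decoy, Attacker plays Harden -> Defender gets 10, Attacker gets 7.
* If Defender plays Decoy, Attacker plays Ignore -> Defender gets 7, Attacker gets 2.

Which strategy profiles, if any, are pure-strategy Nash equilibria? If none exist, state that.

For each strategy profile, look for a profitable unilateral deviation.
(Monitor, Decoy): Defender can switch to Decoy (3 → 9). Not NE.
(Monitor, Harden): Defender can switch to Decoy (6 → 10). Not NE.
(Monitor, Ignore): Defender gets 10, best alternative 7; Attacker gets 10, best alternative 1. No profitable deviation — NE.
(Decoy, Decoy): Defender gets 9, best alternative 3; Attacker gets 10, best alternative 7. No profitable deviation — NE.
(Decoy, Harden): Attacker can switch to Decoy (7 → 10). Not NE.
(Decoy, Ignore): Defender can switch to Monitor (7 → 10). Not NE.

The pure Nash equilibria are (Monitor, Ignore) and (Decoy, Decoy).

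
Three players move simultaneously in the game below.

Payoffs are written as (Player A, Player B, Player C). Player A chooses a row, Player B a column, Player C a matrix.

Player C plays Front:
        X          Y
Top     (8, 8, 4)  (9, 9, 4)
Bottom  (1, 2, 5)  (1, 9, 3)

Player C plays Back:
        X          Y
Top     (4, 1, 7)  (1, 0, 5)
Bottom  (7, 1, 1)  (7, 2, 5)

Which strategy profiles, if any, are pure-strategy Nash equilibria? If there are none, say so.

(Bottom, Y, Back)

Check each profile: it is a Nash equilibrium iff no player can strictly gain by switching unilaterally.
(Top, X, Front): Player B can switch to Y (8 → 9). Not NE.
(Top, X, Back): Player A can switch to Bottom (4 → 7). Not NE.
(Top, Y, Front): Player C can switch to Back (4 → 5). Not NE.
(Top, Y, Back): Player A can switch to Bottom (1 → 7). Not NE.
(Bottom, X, Front): Player A can switch to Top (1 → 8). Not NE.
(Bottom, X, Back): Player B can switch to Y (1 → 2). Not NE.
(Bottom, Y, Back): Player A gets 7, best alternative 1; Player B gets 2, best alternative 1; Player C gets 5, best alternative 3. No profitable deviation — NE.
(The remaining 1 profile has a profitable deviation by the same check.)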